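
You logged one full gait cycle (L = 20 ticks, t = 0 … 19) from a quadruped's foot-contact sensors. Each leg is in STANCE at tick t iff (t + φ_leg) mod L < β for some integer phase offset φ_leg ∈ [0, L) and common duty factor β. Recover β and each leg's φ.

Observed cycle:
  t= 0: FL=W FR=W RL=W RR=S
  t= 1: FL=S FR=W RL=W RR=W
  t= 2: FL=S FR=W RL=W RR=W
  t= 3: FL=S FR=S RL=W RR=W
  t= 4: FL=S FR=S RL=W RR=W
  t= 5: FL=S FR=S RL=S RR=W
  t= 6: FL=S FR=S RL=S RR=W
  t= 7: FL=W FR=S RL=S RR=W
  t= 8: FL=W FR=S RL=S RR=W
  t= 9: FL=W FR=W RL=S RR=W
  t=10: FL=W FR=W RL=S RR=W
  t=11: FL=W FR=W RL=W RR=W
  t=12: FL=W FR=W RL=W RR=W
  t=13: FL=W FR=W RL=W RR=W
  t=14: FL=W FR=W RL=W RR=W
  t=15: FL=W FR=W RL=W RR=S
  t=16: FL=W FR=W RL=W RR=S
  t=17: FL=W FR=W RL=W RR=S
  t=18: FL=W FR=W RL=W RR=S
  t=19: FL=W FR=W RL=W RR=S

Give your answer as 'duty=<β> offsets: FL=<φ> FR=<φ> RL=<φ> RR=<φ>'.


duty β = stance ticks per leg = 6
FL: stance ticks = 6; W→S at t=1 → φ=19
FR: stance ticks = 6; W→S at t=3 → φ=17
RL: stance ticks = 6; W→S at t=5 → φ=15
RR: stance ticks = 6; W→S at t=15 → φ=5

duty=6 offsets: FL=19 FR=17 RL=15 RR=5


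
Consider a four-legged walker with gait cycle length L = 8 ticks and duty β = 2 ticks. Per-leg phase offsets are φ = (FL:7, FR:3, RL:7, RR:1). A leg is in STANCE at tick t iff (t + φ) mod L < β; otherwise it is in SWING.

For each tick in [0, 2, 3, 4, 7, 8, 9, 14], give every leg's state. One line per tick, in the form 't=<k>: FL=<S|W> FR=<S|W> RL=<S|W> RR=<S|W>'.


t=0: phase=(7,3,7,1) vs β=2 → FL=W FR=W RL=W RR=S
t=2: phase=(1,5,1,3) vs β=2 → FL=S FR=W RL=S RR=W
t=3: phase=(2,6,2,4) vs β=2 → FL=W FR=W RL=W RR=W
t=4: phase=(3,7,3,5) vs β=2 → FL=W FR=W RL=W RR=W
t=7: phase=(6,2,6,0) vs β=2 → FL=W FR=W RL=W RR=S
t=8: phase=(7,3,7,1) vs β=2 → FL=W FR=W RL=W RR=S
t=9: phase=(0,4,0,2) vs β=2 → FL=S FR=W RL=S RR=W
t=14: phase=(5,1,5,7) vs β=2 → FL=W FR=S RL=W RR=W

t=0: FL=W FR=W RL=W RR=S
t=2: FL=S FR=W RL=S RR=W
t=3: FL=W FR=W RL=W RR=W
t=4: FL=W FR=W RL=W RR=W
t=7: FL=W FR=W RL=W RR=S
t=8: FL=W FR=W RL=W RR=S
t=9: FL=S FR=W RL=S RR=W
t=14: FL=W FR=S RL=W RR=W


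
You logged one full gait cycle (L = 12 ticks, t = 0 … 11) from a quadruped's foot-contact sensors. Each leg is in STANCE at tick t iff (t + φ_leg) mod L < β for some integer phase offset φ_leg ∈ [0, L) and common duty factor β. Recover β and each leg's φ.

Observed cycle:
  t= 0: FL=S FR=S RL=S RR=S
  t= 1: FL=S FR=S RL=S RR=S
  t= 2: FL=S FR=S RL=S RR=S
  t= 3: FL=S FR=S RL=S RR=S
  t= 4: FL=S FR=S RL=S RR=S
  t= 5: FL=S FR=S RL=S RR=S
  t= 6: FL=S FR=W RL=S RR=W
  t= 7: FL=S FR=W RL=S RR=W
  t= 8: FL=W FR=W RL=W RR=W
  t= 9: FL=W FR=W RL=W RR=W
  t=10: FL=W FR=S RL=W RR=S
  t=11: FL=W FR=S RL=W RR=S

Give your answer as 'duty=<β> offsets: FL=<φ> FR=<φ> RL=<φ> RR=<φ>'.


duty β = stance ticks per leg = 8
FL: stance ticks = 8; W→S at t=0 → φ=0
FR: stance ticks = 8; W→S at t=10 → φ=2
RL: stance ticks = 8; W→S at t=0 → φ=0
RR: stance ticks = 8; W→S at t=10 → φ=2

duty=8 offsets: FL=0 FR=2 RL=0 RR=2


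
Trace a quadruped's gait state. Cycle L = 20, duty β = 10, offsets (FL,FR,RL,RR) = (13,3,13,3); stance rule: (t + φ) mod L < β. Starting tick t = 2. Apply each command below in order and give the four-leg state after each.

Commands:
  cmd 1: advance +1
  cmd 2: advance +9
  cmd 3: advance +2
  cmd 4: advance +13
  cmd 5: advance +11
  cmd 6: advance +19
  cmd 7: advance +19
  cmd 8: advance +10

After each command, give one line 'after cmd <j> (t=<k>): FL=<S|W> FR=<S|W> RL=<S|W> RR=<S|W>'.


start t=2: FL=W FR=S RL=W RR=S
cmd 1: advance +1 → t=3, phase=(16,6,16,6) → FL=W FR=S RL=W RR=S
cmd 2: advance +9 → t=12, phase=(5,15,5,15) → FL=S FR=W RL=S RR=W
cmd 3: advance +2 → t=14, phase=(7,17,7,17) → FL=S FR=W RL=S RR=W
cmd 4: advance +13 → t=27, phase=(0,10,0,10) → FL=S FR=W RL=S RR=W
cmd 5: advance +11 → t=38, phase=(11,1,11,1) → FL=W FR=S RL=W RR=S
cmd 6: advance +19 → t=57, phase=(10,0,10,0) → FL=W FR=S RL=W RR=S
cmd 7: advance +19 → t=76, phase=(9,19,9,19) → FL=S FR=W RL=S RR=W
cmd 8: advance +10 → t=86, phase=(19,9,19,9) → FL=W FR=S RL=W RR=S

after cmd 1 (t=3): FL=W FR=S RL=W RR=S
after cmd 2 (t=12): FL=S FR=W RL=S RR=W
after cmd 3 (t=14): FL=S FR=W RL=S RR=W
after cmd 4 (t=27): FL=S FR=W RL=S RR=W
after cmd 5 (t=38): FL=W FR=S RL=W RR=S
after cmd 6 (t=57): FL=W FR=S RL=W RR=S
after cmd 7 (t=76): FL=S FR=W RL=S RR=W
after cmd 8 (t=86): FL=W FR=S RL=W RR=S


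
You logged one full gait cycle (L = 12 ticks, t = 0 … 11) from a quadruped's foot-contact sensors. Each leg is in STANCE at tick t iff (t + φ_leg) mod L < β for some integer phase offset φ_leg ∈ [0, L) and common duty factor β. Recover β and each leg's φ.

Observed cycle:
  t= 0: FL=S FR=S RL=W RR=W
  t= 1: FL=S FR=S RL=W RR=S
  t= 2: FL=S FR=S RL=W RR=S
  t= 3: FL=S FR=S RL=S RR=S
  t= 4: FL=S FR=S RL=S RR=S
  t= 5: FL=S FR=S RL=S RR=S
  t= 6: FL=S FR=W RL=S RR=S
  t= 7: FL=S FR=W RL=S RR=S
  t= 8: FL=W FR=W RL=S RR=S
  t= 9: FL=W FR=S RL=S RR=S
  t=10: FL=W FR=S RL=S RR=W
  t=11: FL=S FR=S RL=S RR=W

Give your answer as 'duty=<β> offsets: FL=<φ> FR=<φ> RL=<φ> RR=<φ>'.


duty=9 offsets: FL=1 FR=3 RL=9 RR=11

duty β = stance ticks per leg = 9
FL: stance ticks = 9; W→S at t=11 → φ=1
FR: stance ticks = 9; W→S at t=9 → φ=3
RL: stance ticks = 9; W→S at t=3 → φ=9
RR: stance ticks = 9; W→S at t=1 → φ=11


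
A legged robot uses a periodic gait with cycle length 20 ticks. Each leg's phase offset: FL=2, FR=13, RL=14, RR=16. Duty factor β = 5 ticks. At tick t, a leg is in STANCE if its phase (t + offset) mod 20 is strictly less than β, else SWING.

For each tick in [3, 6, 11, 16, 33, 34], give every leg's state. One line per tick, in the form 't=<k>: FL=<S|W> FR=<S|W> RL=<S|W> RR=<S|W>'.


t=3: FL=W FR=W RL=W RR=W
t=6: FL=W FR=W RL=S RR=S
t=11: FL=W FR=S RL=W RR=W
t=16: FL=W FR=W RL=W RR=W
t=33: FL=W FR=W RL=W RR=W
t=34: FL=W FR=W RL=W RR=W

t=3: phase=(5,16,17,19) vs β=5 → FL=W FR=W RL=W RR=W
t=6: phase=(8,19,0,2) vs β=5 → FL=W FR=W RL=S RR=S
t=11: phase=(13,4,5,7) vs β=5 → FL=W FR=S RL=W RR=W
t=16: phase=(18,9,10,12) vs β=5 → FL=W FR=W RL=W RR=W
t=33: phase=(15,6,7,9) vs β=5 → FL=W FR=W RL=W RR=W
t=34: phase=(16,7,8,10) vs β=5 → FL=W FR=W RL=W RR=W


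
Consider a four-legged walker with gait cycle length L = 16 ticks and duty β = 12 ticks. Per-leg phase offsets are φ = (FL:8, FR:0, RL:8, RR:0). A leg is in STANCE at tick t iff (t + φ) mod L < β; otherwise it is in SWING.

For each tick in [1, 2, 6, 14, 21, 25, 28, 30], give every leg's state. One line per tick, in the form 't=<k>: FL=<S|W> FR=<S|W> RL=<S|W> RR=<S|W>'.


t=1: phase=(9,1,9,1) vs β=12 → FL=S FR=S RL=S RR=S
t=2: phase=(10,2,10,2) vs β=12 → FL=S FR=S RL=S RR=S
t=6: phase=(14,6,14,6) vs β=12 → FL=W FR=S RL=W RR=S
t=14: phase=(6,14,6,14) vs β=12 → FL=S FR=W RL=S RR=W
t=21: phase=(13,5,13,5) vs β=12 → FL=W FR=S RL=W RR=S
t=25: phase=(1,9,1,9) vs β=12 → FL=S FR=S RL=S RR=S
t=28: phase=(4,12,4,12) vs β=12 → FL=S FR=W RL=S RR=W
t=30: phase=(6,14,6,14) vs β=12 → FL=S FR=W RL=S RR=W

t=1: FL=S FR=S RL=S RR=S
t=2: FL=S FR=S RL=S RR=S
t=6: FL=W FR=S RL=W RR=S
t=14: FL=S FR=W RL=S RR=W
t=21: FL=W FR=S RL=W RR=S
t=25: FL=S FR=S RL=S RR=S
t=28: FL=S FR=W RL=S RR=W
t=30: FL=S FR=W RL=S RR=W


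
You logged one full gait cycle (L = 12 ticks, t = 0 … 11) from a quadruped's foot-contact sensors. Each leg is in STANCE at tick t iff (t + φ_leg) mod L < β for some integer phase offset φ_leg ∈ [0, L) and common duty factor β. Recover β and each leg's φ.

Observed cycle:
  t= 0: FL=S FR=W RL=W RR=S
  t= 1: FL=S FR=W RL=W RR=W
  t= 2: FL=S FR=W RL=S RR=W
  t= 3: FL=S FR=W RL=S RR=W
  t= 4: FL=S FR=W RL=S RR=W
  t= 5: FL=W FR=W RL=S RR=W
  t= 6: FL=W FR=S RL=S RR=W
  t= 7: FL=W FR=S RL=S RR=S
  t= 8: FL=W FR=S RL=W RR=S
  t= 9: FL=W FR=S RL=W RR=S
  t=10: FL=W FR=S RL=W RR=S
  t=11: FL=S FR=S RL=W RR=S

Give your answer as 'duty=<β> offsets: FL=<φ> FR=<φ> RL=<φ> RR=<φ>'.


duty=6 offsets: FL=1 FR=6 RL=10 RR=5

duty β = stance ticks per leg = 6
FL: stance ticks = 6; W→S at t=11 → φ=1
FR: stance ticks = 6; W→S at t=6 → φ=6
RL: stance ticks = 6; W→S at t=2 → φ=10
RR: stance ticks = 6; W→S at t=7 → φ=5


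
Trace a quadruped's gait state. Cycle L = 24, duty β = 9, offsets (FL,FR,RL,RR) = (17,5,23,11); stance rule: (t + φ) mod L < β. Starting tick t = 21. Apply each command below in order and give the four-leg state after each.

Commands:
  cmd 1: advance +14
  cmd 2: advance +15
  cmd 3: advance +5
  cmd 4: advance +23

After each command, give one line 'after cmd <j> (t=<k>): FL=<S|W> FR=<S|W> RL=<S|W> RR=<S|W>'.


after cmd 1 (t=35): FL=S FR=W RL=W RR=W
after cmd 2 (t=50): FL=W FR=S RL=S RR=W
after cmd 3 (t=55): FL=S FR=W RL=S RR=W
after cmd 4 (t=78): FL=W FR=W RL=S RR=W

start t=21: FL=W FR=S RL=W RR=S
cmd 1: advance +14 → t=35, phase=(4,16,10,22) → FL=S FR=W RL=W RR=W
cmd 2: advance +15 → t=50, phase=(19,7,1,13) → FL=W FR=S RL=S RR=W
cmd 3: advance +5 → t=55, phase=(0,12,6,18) → FL=S FR=W RL=S RR=W
cmd 4: advance +23 → t=78, phase=(23,11,5,17) → FL=W FR=W RL=S RR=W


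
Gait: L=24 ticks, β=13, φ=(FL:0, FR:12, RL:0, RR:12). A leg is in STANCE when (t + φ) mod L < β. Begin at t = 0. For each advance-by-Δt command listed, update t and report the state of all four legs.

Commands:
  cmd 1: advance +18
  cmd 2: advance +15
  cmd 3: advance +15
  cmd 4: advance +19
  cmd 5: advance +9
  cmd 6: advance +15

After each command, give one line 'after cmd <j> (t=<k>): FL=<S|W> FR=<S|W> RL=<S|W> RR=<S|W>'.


start t=0: FL=S FR=S RL=S RR=S
cmd 1: advance +18 → t=18, phase=(18,6,18,6) → FL=W FR=S RL=W RR=S
cmd 2: advance +15 → t=33, phase=(9,21,9,21) → FL=S FR=W RL=S RR=W
cmd 3: advance +15 → t=48, phase=(0,12,0,12) → FL=S FR=S RL=S RR=S
cmd 4: advance +19 → t=67, phase=(19,7,19,7) → FL=W FR=S RL=W RR=S
cmd 5: advance +9 → t=76, phase=(4,16,4,16) → FL=S FR=W RL=S RR=W
cmd 6: advance +15 → t=91, phase=(19,7,19,7) → FL=W FR=S RL=W RR=S

after cmd 1 (t=18): FL=W FR=S RL=W RR=S
after cmd 2 (t=33): FL=S FR=W RL=S RR=W
after cmd 3 (t=48): FL=S FR=S RL=S RR=S
after cmd 4 (t=67): FL=W FR=S RL=W RR=S
after cmd 5 (t=76): FL=S FR=W RL=S RR=W
after cmd 6 (t=91): FL=W FR=S RL=W RR=S


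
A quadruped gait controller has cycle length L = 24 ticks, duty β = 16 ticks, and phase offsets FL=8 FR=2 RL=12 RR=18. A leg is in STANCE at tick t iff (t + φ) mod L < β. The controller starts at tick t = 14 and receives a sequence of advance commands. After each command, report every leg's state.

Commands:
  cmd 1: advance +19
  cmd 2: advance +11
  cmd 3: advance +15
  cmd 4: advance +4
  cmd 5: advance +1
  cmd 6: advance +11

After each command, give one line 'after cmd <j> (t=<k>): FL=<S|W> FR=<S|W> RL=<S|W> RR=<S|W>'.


after cmd 1 (t=33): FL=W FR=S RL=W RR=S
after cmd 2 (t=44): FL=S FR=W RL=S RR=S
after cmd 3 (t=59): FL=W FR=S RL=W RR=S
after cmd 4 (t=63): FL=W FR=W RL=S RR=S
after cmd 5 (t=64): FL=S FR=W RL=S RR=S
after cmd 6 (t=75): FL=S FR=S RL=S RR=W

start t=14: FL=W FR=W RL=S RR=S
cmd 1: advance +19 → t=33, phase=(17,11,21,3) → FL=W FR=S RL=W RR=S
cmd 2: advance +11 → t=44, phase=(4,22,8,14) → FL=S FR=W RL=S RR=S
cmd 3: advance +15 → t=59, phase=(19,13,23,5) → FL=W FR=S RL=W RR=S
cmd 4: advance +4 → t=63, phase=(23,17,3,9) → FL=W FR=W RL=S RR=S
cmd 5: advance +1 → t=64, phase=(0,18,4,10) → FL=S FR=W RL=S RR=S
cmd 6: advance +11 → t=75, phase=(11,5,15,21) → FL=S FR=S RL=S RR=W


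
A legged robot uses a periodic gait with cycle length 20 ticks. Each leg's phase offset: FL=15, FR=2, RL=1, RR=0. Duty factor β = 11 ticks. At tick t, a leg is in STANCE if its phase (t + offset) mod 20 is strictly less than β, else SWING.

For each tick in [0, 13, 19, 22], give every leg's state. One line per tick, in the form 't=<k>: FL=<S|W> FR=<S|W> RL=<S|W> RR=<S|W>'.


t=0: FL=W FR=S RL=S RR=S
t=13: FL=S FR=W RL=W RR=W
t=19: FL=W FR=S RL=S RR=W
t=22: FL=W FR=S RL=S RR=S

t=0: phase=(15,2,1,0) vs β=11 → FL=W FR=S RL=S RR=S
t=13: phase=(8,15,14,13) vs β=11 → FL=S FR=W RL=W RR=W
t=19: phase=(14,1,0,19) vs β=11 → FL=W FR=S RL=S RR=W
t=22: phase=(17,4,3,2) vs β=11 → FL=W FR=S RL=S RR=S


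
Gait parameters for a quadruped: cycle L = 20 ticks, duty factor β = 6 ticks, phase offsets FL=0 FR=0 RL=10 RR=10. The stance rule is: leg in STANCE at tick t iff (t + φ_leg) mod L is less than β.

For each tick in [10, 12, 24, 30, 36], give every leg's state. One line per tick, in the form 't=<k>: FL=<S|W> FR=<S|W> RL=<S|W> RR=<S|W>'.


t=10: phase=(10,10,0,0) vs β=6 → FL=W FR=W RL=S RR=S
t=12: phase=(12,12,2,2) vs β=6 → FL=W FR=W RL=S RR=S
t=24: phase=(4,4,14,14) vs β=6 → FL=S FR=S RL=W RR=W
t=30: phase=(10,10,0,0) vs β=6 → FL=W FR=W RL=S RR=S
t=36: phase=(16,16,6,6) vs β=6 → FL=W FR=W RL=W RR=W

t=10: FL=W FR=W RL=S RR=S
t=12: FL=W FR=W RL=S RR=S
t=24: FL=S FR=S RL=W RR=W
t=30: FL=W FR=W RL=S RR=S
t=36: FL=W FR=W RL=W RR=W


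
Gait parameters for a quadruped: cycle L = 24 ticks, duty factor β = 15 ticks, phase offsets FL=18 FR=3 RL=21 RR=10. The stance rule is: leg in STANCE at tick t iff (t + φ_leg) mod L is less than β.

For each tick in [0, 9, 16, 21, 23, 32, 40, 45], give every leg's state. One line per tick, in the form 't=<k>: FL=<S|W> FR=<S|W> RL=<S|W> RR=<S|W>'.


t=0: FL=W FR=S RL=W RR=S
t=9: FL=S FR=S RL=S RR=W
t=16: FL=S FR=W RL=S RR=S
t=21: FL=W FR=S RL=W RR=S
t=23: FL=W FR=S RL=W RR=S
t=32: FL=S FR=S RL=S RR=W
t=40: FL=S FR=W RL=S RR=S
t=45: FL=W FR=S RL=W RR=S

t=0: phase=(18,3,21,10) vs β=15 → FL=W FR=S RL=W RR=S
t=9: phase=(3,12,6,19) vs β=15 → FL=S FR=S RL=S RR=W
t=16: phase=(10,19,13,2) vs β=15 → FL=S FR=W RL=S RR=S
t=21: phase=(15,0,18,7) vs β=15 → FL=W FR=S RL=W RR=S
t=23: phase=(17,2,20,9) vs β=15 → FL=W FR=S RL=W RR=S
t=32: phase=(2,11,5,18) vs β=15 → FL=S FR=S RL=S RR=W
t=40: phase=(10,19,13,2) vs β=15 → FL=S FR=W RL=S RR=S
t=45: phase=(15,0,18,7) vs β=15 → FL=W FR=S RL=W RR=S


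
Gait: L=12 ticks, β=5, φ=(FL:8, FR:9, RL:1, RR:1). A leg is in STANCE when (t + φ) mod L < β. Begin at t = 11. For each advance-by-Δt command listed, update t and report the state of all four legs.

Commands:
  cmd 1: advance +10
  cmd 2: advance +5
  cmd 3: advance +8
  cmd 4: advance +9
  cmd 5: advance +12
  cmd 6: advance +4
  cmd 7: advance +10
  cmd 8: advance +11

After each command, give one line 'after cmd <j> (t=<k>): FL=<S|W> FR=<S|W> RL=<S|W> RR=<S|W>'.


start t=11: FL=W FR=W RL=S RR=S
cmd 1: advance +10 → t=21, phase=(5,6,10,10) → FL=W FR=W RL=W RR=W
cmd 2: advance +5 → t=26, phase=(10,11,3,3) → FL=W FR=W RL=S RR=S
cmd 3: advance +8 → t=34, phase=(6,7,11,11) → FL=W FR=W RL=W RR=W
cmd 4: advance +9 → t=43, phase=(3,4,8,8) → FL=S FR=S RL=W RR=W
cmd 5: advance +12 → t=55, phase=(3,4,8,8) → FL=S FR=S RL=W RR=W
cmd 6: advance +4 → t=59, phase=(7,8,0,0) → FL=W FR=W RL=S RR=S
cmd 7: advance +10 → t=69, phase=(5,6,10,10) → FL=W FR=W RL=W RR=W
cmd 8: advance +11 → t=80, phase=(4,5,9,9) → FL=S FR=W RL=W RR=W

after cmd 1 (t=21): FL=W FR=W RL=W RR=W
after cmd 2 (t=26): FL=W FR=W RL=S RR=S
after cmd 3 (t=34): FL=W FR=W RL=W RR=W
after cmd 4 (t=43): FL=S FR=S RL=W RR=W
after cmd 5 (t=55): FL=S FR=S RL=W RR=W
after cmd 6 (t=59): FL=W FR=W RL=S RR=S
after cmd 7 (t=69): FL=W FR=W RL=W RR=W
after cmd 8 (t=80): FL=S FR=W RL=W RR=W


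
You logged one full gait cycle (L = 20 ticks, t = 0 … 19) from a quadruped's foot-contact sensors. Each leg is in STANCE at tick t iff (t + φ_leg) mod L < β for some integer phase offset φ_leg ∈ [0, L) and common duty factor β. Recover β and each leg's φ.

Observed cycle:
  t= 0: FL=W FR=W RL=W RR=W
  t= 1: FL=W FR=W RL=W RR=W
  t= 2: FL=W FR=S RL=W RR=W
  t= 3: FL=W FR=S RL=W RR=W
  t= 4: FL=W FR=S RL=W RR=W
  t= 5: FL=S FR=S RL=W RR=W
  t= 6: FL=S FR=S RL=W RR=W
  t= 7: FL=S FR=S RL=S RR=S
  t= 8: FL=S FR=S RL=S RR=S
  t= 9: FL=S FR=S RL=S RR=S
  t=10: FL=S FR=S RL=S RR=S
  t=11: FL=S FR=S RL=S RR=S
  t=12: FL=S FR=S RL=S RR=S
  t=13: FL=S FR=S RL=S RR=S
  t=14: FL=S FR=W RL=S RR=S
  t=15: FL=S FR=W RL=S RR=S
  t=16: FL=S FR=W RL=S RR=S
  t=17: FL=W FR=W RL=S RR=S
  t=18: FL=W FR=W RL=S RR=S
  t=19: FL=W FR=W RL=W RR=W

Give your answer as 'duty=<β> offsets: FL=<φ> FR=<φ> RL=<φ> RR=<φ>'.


duty=12 offsets: FL=15 FR=18 RL=13 RR=13

duty β = stance ticks per leg = 12
FL: stance ticks = 12; W→S at t=5 → φ=15
FR: stance ticks = 12; W→S at t=2 → φ=18
RL: stance ticks = 12; W→S at t=7 → φ=13
RR: stance ticks = 12; W→S at t=7 → φ=13


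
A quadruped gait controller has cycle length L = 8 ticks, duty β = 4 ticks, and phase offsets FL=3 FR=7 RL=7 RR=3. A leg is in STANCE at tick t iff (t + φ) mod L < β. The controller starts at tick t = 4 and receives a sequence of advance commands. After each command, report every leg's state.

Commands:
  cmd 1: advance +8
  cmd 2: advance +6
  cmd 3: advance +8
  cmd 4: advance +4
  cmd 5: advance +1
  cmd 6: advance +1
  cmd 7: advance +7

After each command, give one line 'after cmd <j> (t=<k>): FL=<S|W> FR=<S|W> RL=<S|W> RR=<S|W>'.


after cmd 1 (t=12): FL=W FR=S RL=S RR=W
after cmd 2 (t=18): FL=W FR=S RL=S RR=W
after cmd 3 (t=26): FL=W FR=S RL=S RR=W
after cmd 4 (t=30): FL=S FR=W RL=W RR=S
after cmd 5 (t=31): FL=S FR=W RL=W RR=S
after cmd 6 (t=32): FL=S FR=W RL=W RR=S
after cmd 7 (t=39): FL=S FR=W RL=W RR=S

start t=4: FL=W FR=S RL=S RR=W
cmd 1: advance +8 → t=12, phase=(7,3,3,7) → FL=W FR=S RL=S RR=W
cmd 2: advance +6 → t=18, phase=(5,1,1,5) → FL=W FR=S RL=S RR=W
cmd 3: advance +8 → t=26, phase=(5,1,1,5) → FL=W FR=S RL=S RR=W
cmd 4: advance +4 → t=30, phase=(1,5,5,1) → FL=S FR=W RL=W RR=S
cmd 5: advance +1 → t=31, phase=(2,6,6,2) → FL=S FR=W RL=W RR=S
cmd 6: advance +1 → t=32, phase=(3,7,7,3) → FL=S FR=W RL=W RR=S
cmd 7: advance +7 → t=39, phase=(2,6,6,2) → FL=S FR=W RL=W RR=S


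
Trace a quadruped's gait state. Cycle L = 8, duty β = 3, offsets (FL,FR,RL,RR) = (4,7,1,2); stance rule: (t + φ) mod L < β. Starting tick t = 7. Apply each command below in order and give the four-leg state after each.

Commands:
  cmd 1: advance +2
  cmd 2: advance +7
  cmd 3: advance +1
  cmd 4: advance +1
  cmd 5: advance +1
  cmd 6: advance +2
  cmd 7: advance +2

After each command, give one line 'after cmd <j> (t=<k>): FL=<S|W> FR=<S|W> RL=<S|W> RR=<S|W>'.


start t=7: FL=W FR=W RL=S RR=S
cmd 1: advance +2 → t=9, phase=(5,0,2,3) → FL=W FR=S RL=S RR=W
cmd 2: advance +7 → t=16, phase=(4,7,1,2) → FL=W FR=W RL=S RR=S
cmd 3: advance +1 → t=17, phase=(5,0,2,3) → FL=W FR=S RL=S RR=W
cmd 4: advance +1 → t=18, phase=(6,1,3,4) → FL=W FR=S RL=W RR=W
cmd 5: advance +1 → t=19, phase=(7,2,4,5) → FL=W FR=S RL=W RR=W
cmd 6: advance +2 → t=21, phase=(1,4,6,7) → FL=S FR=W RL=W RR=W
cmd 7: advance +2 → t=23, phase=(3,6,0,1) → FL=W FR=W RL=S RR=S

after cmd 1 (t=9): FL=W FR=S RL=S RR=W
after cmd 2 (t=16): FL=W FR=W RL=S RR=S
after cmd 3 (t=17): FL=W FR=S RL=S RR=W
after cmd 4 (t=18): FL=W FR=S RL=W RR=W
after cmd 5 (t=19): FL=W FR=S RL=W RR=W
after cmd 6 (t=21): FL=S FR=W RL=W RR=W
after cmd 7 (t=23): FL=W FR=W RL=S RR=S


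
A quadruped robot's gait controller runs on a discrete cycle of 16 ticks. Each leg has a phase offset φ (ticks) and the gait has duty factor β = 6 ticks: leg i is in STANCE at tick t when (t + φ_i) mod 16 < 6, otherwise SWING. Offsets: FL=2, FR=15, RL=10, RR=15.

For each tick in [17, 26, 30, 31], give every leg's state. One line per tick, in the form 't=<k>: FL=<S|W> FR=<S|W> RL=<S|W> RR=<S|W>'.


t=17: FL=S FR=S RL=W RR=S
t=26: FL=W FR=W RL=S RR=W
t=30: FL=S FR=W RL=W RR=W
t=31: FL=S FR=W RL=W RR=W

t=17: phase=(3,0,11,0) vs β=6 → FL=S FR=S RL=W RR=S
t=26: phase=(12,9,4,9) vs β=6 → FL=W FR=W RL=S RR=W
t=30: phase=(0,13,8,13) vs β=6 → FL=S FR=W RL=W RR=W
t=31: phase=(1,14,9,14) vs β=6 → FL=S FR=W RL=W RR=W


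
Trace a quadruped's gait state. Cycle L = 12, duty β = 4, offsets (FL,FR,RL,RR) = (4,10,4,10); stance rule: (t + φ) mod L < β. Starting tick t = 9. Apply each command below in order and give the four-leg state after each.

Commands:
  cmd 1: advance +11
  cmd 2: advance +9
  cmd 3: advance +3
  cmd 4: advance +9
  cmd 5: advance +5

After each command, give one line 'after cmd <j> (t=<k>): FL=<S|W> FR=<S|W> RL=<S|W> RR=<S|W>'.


after cmd 1 (t=20): FL=S FR=W RL=S RR=W
after cmd 2 (t=29): FL=W FR=S RL=W RR=S
after cmd 3 (t=32): FL=S FR=W RL=S RR=W
after cmd 4 (t=41): FL=W FR=S RL=W RR=S
after cmd 5 (t=46): FL=S FR=W RL=S RR=W

start t=9: FL=S FR=W RL=S RR=W
cmd 1: advance +11 → t=20, phase=(0,6,0,6) → FL=S FR=W RL=S RR=W
cmd 2: advance +9 → t=29, phase=(9,3,9,3) → FL=W FR=S RL=W RR=S
cmd 3: advance +3 → t=32, phase=(0,6,0,6) → FL=S FR=W RL=S RR=W
cmd 4: advance +9 → t=41, phase=(9,3,9,3) → FL=W FR=S RL=W RR=S
cmd 5: advance +5 → t=46, phase=(2,8,2,8) → FL=S FR=W RL=S RR=W


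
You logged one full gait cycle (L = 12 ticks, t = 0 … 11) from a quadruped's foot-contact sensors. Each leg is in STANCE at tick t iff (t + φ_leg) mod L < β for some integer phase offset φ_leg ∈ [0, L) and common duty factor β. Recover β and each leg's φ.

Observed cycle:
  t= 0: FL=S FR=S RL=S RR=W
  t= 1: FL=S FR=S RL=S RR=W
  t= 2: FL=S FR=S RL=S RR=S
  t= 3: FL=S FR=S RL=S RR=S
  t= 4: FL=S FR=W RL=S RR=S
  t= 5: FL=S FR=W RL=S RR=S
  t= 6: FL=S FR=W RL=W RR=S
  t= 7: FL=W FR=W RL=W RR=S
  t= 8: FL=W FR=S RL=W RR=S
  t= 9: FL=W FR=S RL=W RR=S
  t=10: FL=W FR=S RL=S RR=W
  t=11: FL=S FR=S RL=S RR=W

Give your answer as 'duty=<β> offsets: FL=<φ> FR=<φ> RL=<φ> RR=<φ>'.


duty=8 offsets: FL=1 FR=4 RL=2 RR=10

duty β = stance ticks per leg = 8
FL: stance ticks = 8; W→S at t=11 → φ=1
FR: stance ticks = 8; W→S at t=8 → φ=4
RL: stance ticks = 8; W→S at t=10 → φ=2
RR: stance ticks = 8; W→S at t=2 → φ=10


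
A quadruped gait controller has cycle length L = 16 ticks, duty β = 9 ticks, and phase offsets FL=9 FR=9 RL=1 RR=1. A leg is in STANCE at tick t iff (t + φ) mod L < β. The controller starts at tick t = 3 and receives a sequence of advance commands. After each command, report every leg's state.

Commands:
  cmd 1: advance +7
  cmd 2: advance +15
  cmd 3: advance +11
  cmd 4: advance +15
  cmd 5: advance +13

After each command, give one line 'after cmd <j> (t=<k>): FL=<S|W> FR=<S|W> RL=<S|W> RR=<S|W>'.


start t=3: FL=W FR=W RL=S RR=S
cmd 1: advance +7 → t=10, phase=(3,3,11,11) → FL=S FR=S RL=W RR=W
cmd 2: advance +15 → t=25, phase=(2,2,10,10) → FL=S FR=S RL=W RR=W
cmd 3: advance +11 → t=36, phase=(13,13,5,5) → FL=W FR=W RL=S RR=S
cmd 4: advance +15 → t=51, phase=(12,12,4,4) → FL=W FR=W RL=S RR=S
cmd 5: advance +13 → t=64, phase=(9,9,1,1) → FL=W FR=W RL=S RR=S

after cmd 1 (t=10): FL=S FR=S RL=W RR=W
after cmd 2 (t=25): FL=S FR=S RL=W RR=W
after cmd 3 (t=36): FL=W FR=W RL=S RR=S
after cmd 4 (t=51): FL=W FR=W RL=S RR=S
after cmd 5 (t=64): FL=W FR=W RL=S RR=S


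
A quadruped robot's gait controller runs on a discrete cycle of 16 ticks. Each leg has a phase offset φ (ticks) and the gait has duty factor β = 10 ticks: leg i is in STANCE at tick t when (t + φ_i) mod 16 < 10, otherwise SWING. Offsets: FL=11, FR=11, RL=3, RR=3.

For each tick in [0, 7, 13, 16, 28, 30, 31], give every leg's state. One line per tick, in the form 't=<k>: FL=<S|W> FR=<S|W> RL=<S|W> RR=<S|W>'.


t=0: FL=W FR=W RL=S RR=S
t=7: FL=S FR=S RL=W RR=W
t=13: FL=S FR=S RL=S RR=S
t=16: FL=W FR=W RL=S RR=S
t=28: FL=S FR=S RL=W RR=W
t=30: FL=S FR=S RL=S RR=S
t=31: FL=W FR=W RL=S RR=S

t=0: phase=(11,11,3,3) vs β=10 → FL=W FR=W RL=S RR=S
t=7: phase=(2,2,10,10) vs β=10 → FL=S FR=S RL=W RR=W
t=13: phase=(8,8,0,0) vs β=10 → FL=S FR=S RL=S RR=S
t=16: phase=(11,11,3,3) vs β=10 → FL=W FR=W RL=S RR=S
t=28: phase=(7,7,15,15) vs β=10 → FL=S FR=S RL=W RR=W
t=30: phase=(9,9,1,1) vs β=10 → FL=S FR=S RL=S RR=S
t=31: phase=(10,10,2,2) vs β=10 → FL=W FR=W RL=S RR=S


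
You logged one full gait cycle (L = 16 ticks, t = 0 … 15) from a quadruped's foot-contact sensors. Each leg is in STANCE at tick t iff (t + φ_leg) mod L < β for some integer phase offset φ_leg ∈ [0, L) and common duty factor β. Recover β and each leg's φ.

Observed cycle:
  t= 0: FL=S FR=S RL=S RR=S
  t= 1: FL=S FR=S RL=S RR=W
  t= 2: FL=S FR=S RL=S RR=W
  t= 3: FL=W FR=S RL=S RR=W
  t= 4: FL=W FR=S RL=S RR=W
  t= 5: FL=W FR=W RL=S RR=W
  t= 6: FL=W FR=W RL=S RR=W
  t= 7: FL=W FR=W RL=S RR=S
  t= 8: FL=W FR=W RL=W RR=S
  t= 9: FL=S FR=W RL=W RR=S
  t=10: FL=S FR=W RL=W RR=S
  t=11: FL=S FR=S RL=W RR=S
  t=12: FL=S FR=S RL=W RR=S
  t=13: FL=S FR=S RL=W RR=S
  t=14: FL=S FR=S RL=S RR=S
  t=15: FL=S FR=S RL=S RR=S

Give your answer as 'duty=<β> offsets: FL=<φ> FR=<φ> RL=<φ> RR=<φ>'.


duty β = stance ticks per leg = 10
FL: stance ticks = 10; W→S at t=9 → φ=7
FR: stance ticks = 10; W→S at t=11 → φ=5
RL: stance ticks = 10; W→S at t=14 → φ=2
RR: stance ticks = 10; W→S at t=7 → φ=9

duty=10 offsets: FL=7 FR=5 RL=2 RR=9


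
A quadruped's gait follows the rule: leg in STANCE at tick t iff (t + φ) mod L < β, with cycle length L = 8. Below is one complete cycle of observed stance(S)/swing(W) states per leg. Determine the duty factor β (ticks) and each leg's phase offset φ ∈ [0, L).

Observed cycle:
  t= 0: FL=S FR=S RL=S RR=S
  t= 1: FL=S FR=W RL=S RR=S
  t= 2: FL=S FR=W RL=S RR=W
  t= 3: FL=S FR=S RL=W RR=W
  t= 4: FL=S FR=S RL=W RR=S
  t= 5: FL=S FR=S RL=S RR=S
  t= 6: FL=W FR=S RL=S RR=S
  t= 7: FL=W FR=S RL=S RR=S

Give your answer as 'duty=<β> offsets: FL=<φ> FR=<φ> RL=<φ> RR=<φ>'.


duty β = stance ticks per leg = 6
FL: stance ticks = 6; W→S at t=0 → φ=0
FR: stance ticks = 6; W→S at t=3 → φ=5
RL: stance ticks = 6; W→S at t=5 → φ=3
RR: stance ticks = 6; W→S at t=4 → φ=4

duty=6 offsets: FL=0 FR=5 RL=3 RR=4


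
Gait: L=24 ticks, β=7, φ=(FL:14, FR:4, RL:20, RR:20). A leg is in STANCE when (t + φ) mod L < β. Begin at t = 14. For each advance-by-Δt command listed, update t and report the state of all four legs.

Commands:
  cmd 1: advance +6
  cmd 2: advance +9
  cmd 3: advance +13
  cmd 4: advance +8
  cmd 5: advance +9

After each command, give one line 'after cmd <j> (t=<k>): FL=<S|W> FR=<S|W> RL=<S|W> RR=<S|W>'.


after cmd 1 (t=20): FL=W FR=S RL=W RR=W
after cmd 2 (t=29): FL=W FR=W RL=S RR=S
after cmd 3 (t=42): FL=W FR=W RL=W RR=W
after cmd 4 (t=50): FL=W FR=S RL=W RR=W
after cmd 5 (t=59): FL=S FR=W RL=W RR=W

start t=14: FL=S FR=W RL=W RR=W
cmd 1: advance +6 → t=20, phase=(10,0,16,16) → FL=W FR=S RL=W RR=W
cmd 2: advance +9 → t=29, phase=(19,9,1,1) → FL=W FR=W RL=S RR=S
cmd 3: advance +13 → t=42, phase=(8,22,14,14) → FL=W FR=W RL=W RR=W
cmd 4: advance +8 → t=50, phase=(16,6,22,22) → FL=W FR=S RL=W RR=W
cmd 5: advance +9 → t=59, phase=(1,15,7,7) → FL=S FR=W RL=W RR=W


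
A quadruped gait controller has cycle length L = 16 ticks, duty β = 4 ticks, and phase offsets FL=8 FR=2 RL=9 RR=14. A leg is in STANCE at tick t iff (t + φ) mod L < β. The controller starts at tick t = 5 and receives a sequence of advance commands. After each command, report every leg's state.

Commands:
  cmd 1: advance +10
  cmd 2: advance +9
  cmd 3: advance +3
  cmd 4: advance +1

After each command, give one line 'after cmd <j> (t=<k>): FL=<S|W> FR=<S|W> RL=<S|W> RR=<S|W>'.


after cmd 1 (t=15): FL=W FR=S RL=W RR=W
after cmd 2 (t=24): FL=S FR=W RL=S RR=W
after cmd 3 (t=27): FL=S FR=W RL=W RR=W
after cmd 4 (t=28): FL=W FR=W RL=W RR=W

start t=5: FL=W FR=W RL=W RR=S
cmd 1: advance +10 → t=15, phase=(7,1,8,13) → FL=W FR=S RL=W RR=W
cmd 2: advance +9 → t=24, phase=(0,10,1,6) → FL=S FR=W RL=S RR=W
cmd 3: advance +3 → t=27, phase=(3,13,4,9) → FL=S FR=W RL=W RR=W
cmd 4: advance +1 → t=28, phase=(4,14,5,10) → FL=W FR=W RL=W RR=W


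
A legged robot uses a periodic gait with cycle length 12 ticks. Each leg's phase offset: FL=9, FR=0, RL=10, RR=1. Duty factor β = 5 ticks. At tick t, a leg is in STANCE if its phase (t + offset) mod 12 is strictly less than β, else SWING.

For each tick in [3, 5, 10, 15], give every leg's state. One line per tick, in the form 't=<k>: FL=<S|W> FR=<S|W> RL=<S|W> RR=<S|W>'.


t=3: phase=(0,3,1,4) vs β=5 → FL=S FR=S RL=S RR=S
t=5: phase=(2,5,3,6) vs β=5 → FL=S FR=W RL=S RR=W
t=10: phase=(7,10,8,11) vs β=5 → FL=W FR=W RL=W RR=W
t=15: phase=(0,3,1,4) vs β=5 → FL=S FR=S RL=S RR=S

t=3: FL=S FR=S RL=S RR=S
t=5: FL=S FR=W RL=S RR=W
t=10: FL=W FR=W RL=W RR=W
t=15: FL=S FR=S RL=S RR=S


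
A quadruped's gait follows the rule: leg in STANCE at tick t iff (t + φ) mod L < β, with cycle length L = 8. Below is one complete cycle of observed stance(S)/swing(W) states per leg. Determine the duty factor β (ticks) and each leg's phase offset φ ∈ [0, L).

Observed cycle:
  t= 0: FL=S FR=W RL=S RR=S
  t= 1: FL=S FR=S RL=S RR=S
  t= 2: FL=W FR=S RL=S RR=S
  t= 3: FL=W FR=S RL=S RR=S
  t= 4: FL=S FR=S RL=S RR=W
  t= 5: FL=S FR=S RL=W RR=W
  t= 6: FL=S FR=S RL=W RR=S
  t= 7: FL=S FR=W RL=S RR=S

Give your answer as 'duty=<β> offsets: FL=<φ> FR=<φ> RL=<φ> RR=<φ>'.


duty β = stance ticks per leg = 6
FL: stance ticks = 6; W→S at t=4 → φ=4
FR: stance ticks = 6; W→S at t=1 → φ=7
RL: stance ticks = 6; W→S at t=7 → φ=1
RR: stance ticks = 6; W→S at t=6 → φ=2

duty=6 offsets: FL=4 FR=7 RL=1 RR=2


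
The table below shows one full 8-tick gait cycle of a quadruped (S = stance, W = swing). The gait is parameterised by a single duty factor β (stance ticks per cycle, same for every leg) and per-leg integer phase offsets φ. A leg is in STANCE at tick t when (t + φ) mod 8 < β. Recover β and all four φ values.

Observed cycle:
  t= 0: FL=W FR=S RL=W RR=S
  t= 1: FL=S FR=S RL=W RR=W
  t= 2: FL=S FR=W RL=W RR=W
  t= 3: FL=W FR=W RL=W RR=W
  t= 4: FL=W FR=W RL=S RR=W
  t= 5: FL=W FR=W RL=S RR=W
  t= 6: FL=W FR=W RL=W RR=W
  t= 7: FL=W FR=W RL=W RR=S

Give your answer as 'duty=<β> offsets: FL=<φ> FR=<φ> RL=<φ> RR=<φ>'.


duty β = stance ticks per leg = 2
FL: stance ticks = 2; W→S at t=1 → φ=7
FR: stance ticks = 2; W→S at t=0 → φ=0
RL: stance ticks = 2; W→S at t=4 → φ=4
RR: stance ticks = 2; W→S at t=7 → φ=1

duty=2 offsets: FL=7 FR=0 RL=4 RR=1


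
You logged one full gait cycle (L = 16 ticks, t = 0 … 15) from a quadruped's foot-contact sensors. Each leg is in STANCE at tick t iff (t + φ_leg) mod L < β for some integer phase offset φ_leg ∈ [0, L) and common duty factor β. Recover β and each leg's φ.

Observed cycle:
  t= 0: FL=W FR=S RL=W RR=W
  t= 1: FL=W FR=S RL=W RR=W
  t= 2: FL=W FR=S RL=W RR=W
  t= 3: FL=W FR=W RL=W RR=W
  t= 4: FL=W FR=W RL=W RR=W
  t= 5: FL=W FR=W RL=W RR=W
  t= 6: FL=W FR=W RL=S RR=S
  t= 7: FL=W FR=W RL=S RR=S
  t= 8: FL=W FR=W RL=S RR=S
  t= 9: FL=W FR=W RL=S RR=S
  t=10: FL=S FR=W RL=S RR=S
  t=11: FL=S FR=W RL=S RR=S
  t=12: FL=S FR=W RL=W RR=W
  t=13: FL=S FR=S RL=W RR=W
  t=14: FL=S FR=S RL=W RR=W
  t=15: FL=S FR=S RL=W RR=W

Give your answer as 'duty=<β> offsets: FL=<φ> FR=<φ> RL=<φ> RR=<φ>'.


duty β = stance ticks per leg = 6
FL: stance ticks = 6; W→S at t=10 → φ=6
FR: stance ticks = 6; W→S at t=13 → φ=3
RL: stance ticks = 6; W→S at t=6 → φ=10
RR: stance ticks = 6; W→S at t=6 → φ=10

duty=6 offsets: FL=6 FR=3 RL=10 RR=10


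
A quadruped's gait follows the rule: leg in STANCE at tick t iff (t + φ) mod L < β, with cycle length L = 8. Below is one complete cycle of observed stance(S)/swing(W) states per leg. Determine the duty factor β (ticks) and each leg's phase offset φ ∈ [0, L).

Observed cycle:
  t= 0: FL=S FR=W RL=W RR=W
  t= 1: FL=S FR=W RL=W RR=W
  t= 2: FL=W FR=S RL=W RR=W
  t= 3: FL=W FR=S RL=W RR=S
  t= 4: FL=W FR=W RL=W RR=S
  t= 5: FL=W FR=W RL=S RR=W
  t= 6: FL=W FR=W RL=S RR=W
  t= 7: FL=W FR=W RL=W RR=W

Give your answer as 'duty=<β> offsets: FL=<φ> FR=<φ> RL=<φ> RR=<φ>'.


duty β = stance ticks per leg = 2
FL: stance ticks = 2; W→S at t=0 → φ=0
FR: stance ticks = 2; W→S at t=2 → φ=6
RL: stance ticks = 2; W→S at t=5 → φ=3
RR: stance ticks = 2; W→S at t=3 → φ=5

duty=2 offsets: FL=0 FR=6 RL=3 RR=5


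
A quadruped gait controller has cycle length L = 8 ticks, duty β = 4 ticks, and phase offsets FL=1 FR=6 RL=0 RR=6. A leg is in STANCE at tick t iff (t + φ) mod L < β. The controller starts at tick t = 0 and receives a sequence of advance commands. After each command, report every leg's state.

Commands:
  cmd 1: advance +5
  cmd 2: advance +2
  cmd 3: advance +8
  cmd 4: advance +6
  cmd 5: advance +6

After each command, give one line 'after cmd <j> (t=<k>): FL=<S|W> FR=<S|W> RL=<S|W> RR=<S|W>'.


start t=0: FL=S FR=W RL=S RR=W
cmd 1: advance +5 → t=5, phase=(6,3,5,3) → FL=W FR=S RL=W RR=S
cmd 2: advance +2 → t=7, phase=(0,5,7,5) → FL=S FR=W RL=W RR=W
cmd 3: advance +8 → t=15, phase=(0,5,7,5) → FL=S FR=W RL=W RR=W
cmd 4: advance +6 → t=21, phase=(6,3,5,3) → FL=W FR=S RL=W RR=S
cmd 5: advance +6 → t=27, phase=(4,1,3,1) → FL=W FR=S RL=S RR=S

after cmd 1 (t=5): FL=W FR=S RL=W RR=S
after cmd 2 (t=7): FL=S FR=W RL=W RR=W
after cmd 3 (t=15): FL=S FR=W RL=W RR=W
after cmd 4 (t=21): FL=W FR=S RL=W RR=S
after cmd 5 (t=27): FL=W FR=S RL=S RR=S


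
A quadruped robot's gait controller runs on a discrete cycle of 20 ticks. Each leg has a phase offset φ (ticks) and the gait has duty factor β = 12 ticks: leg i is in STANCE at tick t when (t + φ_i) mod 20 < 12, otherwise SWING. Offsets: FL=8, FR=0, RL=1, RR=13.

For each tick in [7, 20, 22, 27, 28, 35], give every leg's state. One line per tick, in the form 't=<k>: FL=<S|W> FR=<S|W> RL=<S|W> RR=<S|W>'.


t=7: FL=W FR=S RL=S RR=S
t=20: FL=S FR=S RL=S RR=W
t=22: FL=S FR=S RL=S RR=W
t=27: FL=W FR=S RL=S RR=S
t=28: FL=W FR=S RL=S RR=S
t=35: FL=S FR=W RL=W RR=S

t=7: phase=(15,7,8,0) vs β=12 → FL=W FR=S RL=S RR=S
t=20: phase=(8,0,1,13) vs β=12 → FL=S FR=S RL=S RR=W
t=22: phase=(10,2,3,15) vs β=12 → FL=S FR=S RL=S RR=W
t=27: phase=(15,7,8,0) vs β=12 → FL=W FR=S RL=S RR=S
t=28: phase=(16,8,9,1) vs β=12 → FL=W FR=S RL=S RR=S
t=35: phase=(3,15,16,8) vs β=12 → FL=S FR=W RL=W RR=S


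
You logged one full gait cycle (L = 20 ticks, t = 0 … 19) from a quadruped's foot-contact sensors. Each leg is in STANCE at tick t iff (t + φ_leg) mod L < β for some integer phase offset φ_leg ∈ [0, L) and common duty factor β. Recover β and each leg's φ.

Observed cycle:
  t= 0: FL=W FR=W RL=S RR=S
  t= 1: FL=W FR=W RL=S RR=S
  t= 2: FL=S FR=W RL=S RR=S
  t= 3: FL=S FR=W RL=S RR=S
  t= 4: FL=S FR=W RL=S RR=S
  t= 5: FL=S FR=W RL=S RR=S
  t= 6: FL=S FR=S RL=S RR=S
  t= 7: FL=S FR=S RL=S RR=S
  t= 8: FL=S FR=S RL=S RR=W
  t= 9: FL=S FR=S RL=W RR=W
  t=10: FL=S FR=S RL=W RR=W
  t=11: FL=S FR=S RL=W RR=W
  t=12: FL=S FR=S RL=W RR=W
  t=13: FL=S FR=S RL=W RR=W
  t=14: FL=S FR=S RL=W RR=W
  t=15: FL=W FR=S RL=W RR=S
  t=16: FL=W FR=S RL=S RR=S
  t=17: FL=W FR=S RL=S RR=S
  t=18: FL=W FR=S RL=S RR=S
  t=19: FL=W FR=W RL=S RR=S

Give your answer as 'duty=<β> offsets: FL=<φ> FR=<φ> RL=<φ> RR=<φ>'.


duty=13 offsets: FL=18 FR=14 RL=4 RR=5

duty β = stance ticks per leg = 13
FL: stance ticks = 13; W→S at t=2 → φ=18
FR: stance ticks = 13; W→S at t=6 → φ=14
RL: stance ticks = 13; W→S at t=16 → φ=4
RR: stance ticks = 13; W→S at t=15 → φ=5


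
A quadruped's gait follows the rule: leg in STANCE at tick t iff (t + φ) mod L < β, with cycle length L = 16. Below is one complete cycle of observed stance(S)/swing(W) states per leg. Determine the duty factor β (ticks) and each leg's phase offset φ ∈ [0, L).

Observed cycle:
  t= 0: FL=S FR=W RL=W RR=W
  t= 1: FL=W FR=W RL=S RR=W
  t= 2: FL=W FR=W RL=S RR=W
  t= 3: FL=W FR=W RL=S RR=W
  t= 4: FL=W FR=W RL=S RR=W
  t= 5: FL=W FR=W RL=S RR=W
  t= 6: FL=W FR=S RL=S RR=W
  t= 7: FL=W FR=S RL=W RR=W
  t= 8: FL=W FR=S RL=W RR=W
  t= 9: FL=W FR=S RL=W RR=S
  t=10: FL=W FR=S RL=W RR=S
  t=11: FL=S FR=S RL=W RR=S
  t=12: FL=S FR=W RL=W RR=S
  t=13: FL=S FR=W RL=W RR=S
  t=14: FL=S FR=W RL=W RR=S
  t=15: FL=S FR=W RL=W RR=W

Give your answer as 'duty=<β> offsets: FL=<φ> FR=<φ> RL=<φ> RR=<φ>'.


duty β = stance ticks per leg = 6
FL: stance ticks = 6; W→S at t=11 → φ=5
FR: stance ticks = 6; W→S at t=6 → φ=10
RL: stance ticks = 6; W→S at t=1 → φ=15
RR: stance ticks = 6; W→S at t=9 → φ=7

duty=6 offsets: FL=5 FR=10 RL=15 RR=7


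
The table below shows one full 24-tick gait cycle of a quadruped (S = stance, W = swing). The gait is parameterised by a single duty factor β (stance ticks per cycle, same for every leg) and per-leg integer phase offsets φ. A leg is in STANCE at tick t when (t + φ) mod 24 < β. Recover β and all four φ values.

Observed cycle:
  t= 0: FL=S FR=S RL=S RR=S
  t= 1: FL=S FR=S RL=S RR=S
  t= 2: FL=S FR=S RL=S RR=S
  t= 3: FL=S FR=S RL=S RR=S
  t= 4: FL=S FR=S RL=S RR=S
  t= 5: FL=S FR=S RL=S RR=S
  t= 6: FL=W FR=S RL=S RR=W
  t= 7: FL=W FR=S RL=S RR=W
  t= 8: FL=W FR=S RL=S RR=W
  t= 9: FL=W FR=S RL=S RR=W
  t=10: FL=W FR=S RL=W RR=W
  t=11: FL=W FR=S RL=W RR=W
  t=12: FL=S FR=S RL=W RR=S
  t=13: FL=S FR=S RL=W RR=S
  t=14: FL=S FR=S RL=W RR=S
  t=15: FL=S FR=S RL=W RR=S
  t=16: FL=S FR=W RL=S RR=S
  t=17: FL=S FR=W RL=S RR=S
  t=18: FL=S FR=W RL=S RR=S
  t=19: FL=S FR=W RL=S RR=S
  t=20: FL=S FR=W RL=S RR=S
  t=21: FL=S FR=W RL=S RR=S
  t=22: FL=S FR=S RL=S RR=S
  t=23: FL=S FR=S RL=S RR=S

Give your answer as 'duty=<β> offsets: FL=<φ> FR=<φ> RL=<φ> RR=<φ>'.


duty=18 offsets: FL=12 FR=2 RL=8 RR=12

duty β = stance ticks per leg = 18
FL: stance ticks = 18; W→S at t=12 → φ=12
FR: stance ticks = 18; W→S at t=22 → φ=2
RL: stance ticks = 18; W→S at t=16 → φ=8
RR: stance ticks = 18; W→S at t=12 → φ=12


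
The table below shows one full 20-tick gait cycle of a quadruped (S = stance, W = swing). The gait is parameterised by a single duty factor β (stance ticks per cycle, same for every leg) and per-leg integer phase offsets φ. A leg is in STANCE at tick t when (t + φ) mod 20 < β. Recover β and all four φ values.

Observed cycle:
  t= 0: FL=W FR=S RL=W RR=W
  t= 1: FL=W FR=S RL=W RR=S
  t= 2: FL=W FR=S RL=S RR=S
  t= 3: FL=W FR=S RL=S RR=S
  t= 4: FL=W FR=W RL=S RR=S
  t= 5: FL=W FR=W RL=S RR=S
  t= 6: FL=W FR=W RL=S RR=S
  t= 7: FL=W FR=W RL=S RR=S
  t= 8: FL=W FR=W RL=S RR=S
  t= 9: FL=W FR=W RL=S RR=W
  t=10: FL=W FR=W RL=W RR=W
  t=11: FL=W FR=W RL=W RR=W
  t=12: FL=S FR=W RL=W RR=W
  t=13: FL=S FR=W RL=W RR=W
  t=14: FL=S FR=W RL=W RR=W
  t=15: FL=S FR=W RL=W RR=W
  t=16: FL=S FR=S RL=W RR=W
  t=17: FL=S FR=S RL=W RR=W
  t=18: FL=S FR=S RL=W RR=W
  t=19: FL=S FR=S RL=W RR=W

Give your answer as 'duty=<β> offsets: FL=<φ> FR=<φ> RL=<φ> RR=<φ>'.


duty=8 offsets: FL=8 FR=4 RL=18 RR=19

duty β = stance ticks per leg = 8
FL: stance ticks = 8; W→S at t=12 → φ=8
FR: stance ticks = 8; W→S at t=16 → φ=4
RL: stance ticks = 8; W→S at t=2 → φ=18
RR: stance ticks = 8; W→S at t=1 → φ=19


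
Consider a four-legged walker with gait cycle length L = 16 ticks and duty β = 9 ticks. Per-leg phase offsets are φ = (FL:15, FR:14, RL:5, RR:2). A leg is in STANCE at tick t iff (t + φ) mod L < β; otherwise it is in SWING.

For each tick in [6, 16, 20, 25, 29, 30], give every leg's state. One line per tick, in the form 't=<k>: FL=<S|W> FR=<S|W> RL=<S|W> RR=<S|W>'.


t=6: phase=(5,4,11,8) vs β=9 → FL=S FR=S RL=W RR=S
t=16: phase=(15,14,5,2) vs β=9 → FL=W FR=W RL=S RR=S
t=20: phase=(3,2,9,6) vs β=9 → FL=S FR=S RL=W RR=S
t=25: phase=(8,7,14,11) vs β=9 → FL=S FR=S RL=W RR=W
t=29: phase=(12,11,2,15) vs β=9 → FL=W FR=W RL=S RR=W
t=30: phase=(13,12,3,0) vs β=9 → FL=W FR=W RL=S RR=S

t=6: FL=S FR=S RL=W RR=S
t=16: FL=W FR=W RL=S RR=S
t=20: FL=S FR=S RL=W RR=S
t=25: FL=S FR=S RL=W RR=W
t=29: FL=W FR=W RL=S RR=W
t=30: FL=W FR=W RL=S RR=S


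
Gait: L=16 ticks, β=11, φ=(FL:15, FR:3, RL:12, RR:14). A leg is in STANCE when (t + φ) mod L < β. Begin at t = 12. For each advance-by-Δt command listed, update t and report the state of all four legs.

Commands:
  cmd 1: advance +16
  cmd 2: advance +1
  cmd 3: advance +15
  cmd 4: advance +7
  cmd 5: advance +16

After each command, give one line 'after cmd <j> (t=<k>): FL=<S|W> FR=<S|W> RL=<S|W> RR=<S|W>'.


start t=12: FL=W FR=W RL=S RR=S
cmd 1: advance +16 → t=28, phase=(11,15,8,10) → FL=W FR=W RL=S RR=S
cmd 2: advance +1 → t=29, phase=(12,0,9,11) → FL=W FR=S RL=S RR=W
cmd 3: advance +15 → t=44, phase=(11,15,8,10) → FL=W FR=W RL=S RR=S
cmd 4: advance +7 → t=51, phase=(2,6,15,1) → FL=S FR=S RL=W RR=S
cmd 5: advance +16 → t=67, phase=(2,6,15,1) → FL=S FR=S RL=W RR=S

after cmd 1 (t=28): FL=W FR=W RL=S RR=S
after cmd 2 (t=29): FL=W FR=S RL=S RR=W
after cmd 3 (t=44): FL=W FR=W RL=S RR=S
after cmd 4 (t=51): FL=S FR=S RL=W RR=S
after cmd 5 (t=67): FL=S FR=S RL=W RR=S
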